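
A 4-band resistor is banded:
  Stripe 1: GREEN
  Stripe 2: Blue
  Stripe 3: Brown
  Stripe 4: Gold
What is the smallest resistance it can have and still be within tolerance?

Green → 5 (first significant figure)
Blue → 6 (second significant figure)
Brown → ×10 multiplier
Gold → ±5% tolerance
56 × 10 = 560 Ω
Smallest = 560 × (1 − 5/100) = 532 Ω.

532 Ω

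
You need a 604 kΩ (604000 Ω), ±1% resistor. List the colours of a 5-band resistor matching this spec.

604000 Ω = 604 × 10^3.
6 → blue
0 → black
4 → yellow
Multiplier 10^3 → orange.
±1% tolerance → brown.

blue, black, yellow, orange, brown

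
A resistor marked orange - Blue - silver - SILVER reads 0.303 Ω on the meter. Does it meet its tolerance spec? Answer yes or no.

Orange → 3 (first significant figure)
Blue → 6 (second significant figure)
Silver → ×0.01 multiplier
Silver → ±10% tolerance
36 × 0.01 = 0.36 Ω
Allowed range: 0.324 Ω to 0.396 Ω.
0.303 Ω lies outside that range.

no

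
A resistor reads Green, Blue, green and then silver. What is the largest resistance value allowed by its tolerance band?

Green → 5 (first significant figure)
Blue → 6 (second significant figure)
Green → ×10^5 multiplier
Silver → ±10% tolerance
56 × 100000 = 5600000 Ω
Largest = 5600000 × (1 + 10/100) = 6160000 Ω.

6160000 Ω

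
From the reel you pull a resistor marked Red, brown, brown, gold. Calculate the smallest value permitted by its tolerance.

199.5 Ω

Red → 2 (first significant figure)
Brown → 1 (second significant figure)
Brown → ×10 multiplier
Gold → ±5% tolerance
21 × 10 = 210 Ω
Smallest = 210 × (1 − 5/100) = 199.5 Ω.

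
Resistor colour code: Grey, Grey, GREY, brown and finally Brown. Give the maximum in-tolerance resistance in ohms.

8968.8 Ω

Grey → 8 (first significant figure)
Grey → 8 (second significant figure)
Grey → 8 (third significant figure)
Brown → ×10 multiplier
Brown → ±1% tolerance
888 × 10 = 8880 Ω
Maximum = 8880 × (1 + 1/100) = 8968.8 Ω.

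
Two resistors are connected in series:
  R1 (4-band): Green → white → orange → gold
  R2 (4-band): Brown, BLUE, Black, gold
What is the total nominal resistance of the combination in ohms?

59016 Ω

R1: green, white → 59; orange ×10^3 → 59000 Ω.
R2: brown, blue → 16; black ×1 → 16 Ω.
Series: 59000 + 16 = 59016 Ω.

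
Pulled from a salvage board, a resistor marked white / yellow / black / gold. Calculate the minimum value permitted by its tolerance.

White → 9 (first significant figure)
Yellow → 4 (second significant figure)
Black → ×1 multiplier
Gold → ±5% tolerance
94 × 1 = 94 Ω
Minimum = 94 × (1 − 5/100) = 89.3 Ω.

89.3 Ω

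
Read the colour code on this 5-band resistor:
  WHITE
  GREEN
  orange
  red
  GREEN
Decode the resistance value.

95300 Ω

White → 9 (first significant figure)
Green → 5 (second significant figure)
Orange → 3 (third significant figure)
Red → ×10^2 multiplier
953 × 100 = 95300 Ω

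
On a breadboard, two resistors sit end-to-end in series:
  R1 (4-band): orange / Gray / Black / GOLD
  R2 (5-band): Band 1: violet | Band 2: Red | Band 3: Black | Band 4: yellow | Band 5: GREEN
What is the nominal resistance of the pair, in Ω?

R1: orange, grey → 38; black ×1 → 38 Ω.
R2: violet, red, black → 720; yellow ×10^4 → 7200000 Ω.
Series: 38 + 7200000 = 7200038 Ω.

7200038 Ω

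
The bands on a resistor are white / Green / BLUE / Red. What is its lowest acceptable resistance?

93100000 Ω

White → 9 (first significant figure)
Green → 5 (second significant figure)
Blue → ×10^6 multiplier
Red → ±2% tolerance
95 × 1000000 = 95000000 Ω
Lowest = 95000000 × (1 − 2/100) = 93100000 Ω.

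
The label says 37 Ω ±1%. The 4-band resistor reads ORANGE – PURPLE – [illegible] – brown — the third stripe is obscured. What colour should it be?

black

37 Ω = 37 × 10^0.
The third band is the multiplier, 10^0, which is black.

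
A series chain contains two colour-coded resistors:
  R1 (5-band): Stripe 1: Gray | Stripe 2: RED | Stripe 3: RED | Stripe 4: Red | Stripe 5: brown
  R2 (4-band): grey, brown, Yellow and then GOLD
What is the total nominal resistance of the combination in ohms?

892200 Ω

R1: grey, red, red → 822; red ×10^2 → 82200 Ω.
R2: grey, brown → 81; yellow ×10^4 → 810000 Ω.
Series: 82200 + 810000 = 892200 Ω.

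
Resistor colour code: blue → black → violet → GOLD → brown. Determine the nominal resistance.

Blue → 6 (first significant figure)
Black → 0 (second significant figure)
Violet → 7 (third significant figure)
Gold → ×0.1 multiplier
607 × 0.1 = 60.7 Ω

60.7 Ω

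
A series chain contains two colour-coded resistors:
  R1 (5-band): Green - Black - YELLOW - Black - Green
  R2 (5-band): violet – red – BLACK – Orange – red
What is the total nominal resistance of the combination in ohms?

720504 Ω

R1: green, black, yellow → 504; black ×1 → 504 Ω.
R2: violet, red, black → 720; orange ×10^3 → 720000 Ω.
Series: 504 + 720000 = 720504 Ω.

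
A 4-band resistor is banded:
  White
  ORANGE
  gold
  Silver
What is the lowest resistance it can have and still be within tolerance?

White → 9 (first significant figure)
Orange → 3 (second significant figure)
Gold → ×0.1 multiplier
Silver → ±10% tolerance
93 × 0.1 = 9.3 Ω
Lowest = 9.3 × (1 − 10/100) = 8.37 Ω.

8.37 Ω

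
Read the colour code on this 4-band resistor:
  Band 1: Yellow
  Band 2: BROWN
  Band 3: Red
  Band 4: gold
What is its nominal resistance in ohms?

4100 Ω

Yellow → 4 (first significant figure)
Brown → 1 (second significant figure)
Red → ×10^2 multiplier
41 × 100 = 4100 Ω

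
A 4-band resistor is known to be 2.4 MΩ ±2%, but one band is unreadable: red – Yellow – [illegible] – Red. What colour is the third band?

green

2400000 Ω = 24 × 10^5.
The third band is the multiplier, 10^5, which is green.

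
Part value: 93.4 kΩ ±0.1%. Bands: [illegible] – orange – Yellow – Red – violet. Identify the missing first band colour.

white

93400 Ω = 934 × 10^2.
The first band gives digit 9 of the significand, and 9 is white.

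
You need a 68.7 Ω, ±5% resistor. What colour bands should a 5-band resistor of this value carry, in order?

blue, grey, violet, gold, gold

68.7 Ω = 687 × 10^-1.
6 → blue
8 → grey
7 → violet
Multiplier 10^-1 → gold.
±5% tolerance → gold.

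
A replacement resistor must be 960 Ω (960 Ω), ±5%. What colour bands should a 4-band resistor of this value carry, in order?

white, blue, brown, gold

960 Ω = 96 × 10^1.
9 → white
6 → blue
Multiplier 10^1 → brown.
±5% tolerance → gold.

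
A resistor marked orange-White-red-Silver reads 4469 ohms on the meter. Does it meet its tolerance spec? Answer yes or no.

no

Orange → 3 (first significant figure)
White → 9 (second significant figure)
Red → ×10^2 multiplier
Silver → ±10% tolerance
39 × 100 = 3900 Ω
Allowed range: 3510 Ω to 4290 Ω.
4469 ohms lies outside that range.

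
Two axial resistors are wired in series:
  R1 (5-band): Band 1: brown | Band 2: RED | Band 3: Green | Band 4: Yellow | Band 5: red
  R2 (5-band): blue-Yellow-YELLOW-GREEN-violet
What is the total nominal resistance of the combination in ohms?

65650000 Ω

R1: brown, red, green → 125; yellow ×10^4 → 1250000 Ω.
R2: blue, yellow, yellow → 644; green ×10^5 → 64400000 Ω.
Series: 1250000 + 64400000 = 65650000 Ω.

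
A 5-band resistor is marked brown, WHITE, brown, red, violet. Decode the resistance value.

Brown → 1 (first significant figure)
White → 9 (second significant figure)
Brown → 1 (third significant figure)
Red → ×10^2 multiplier
191 × 100 = 19100 Ω

19100 Ω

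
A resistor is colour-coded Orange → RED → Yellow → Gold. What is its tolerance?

The last band, gold, is the tolerance band.
Gold corresponds to ±5%.

±5%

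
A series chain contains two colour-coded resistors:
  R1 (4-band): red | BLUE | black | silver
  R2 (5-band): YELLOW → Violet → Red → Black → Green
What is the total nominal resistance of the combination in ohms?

498 Ω

R1: red, blue → 26; black ×1 → 26 Ω.
R2: yellow, violet, red → 472; black ×1 → 472 Ω.
Series: 26 + 472 = 498 Ω.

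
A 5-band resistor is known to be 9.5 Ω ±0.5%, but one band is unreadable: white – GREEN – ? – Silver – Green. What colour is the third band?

black

9.5 Ω = 950 × 10^-2.
The third band gives digit 0 of the significand, and 0 is black.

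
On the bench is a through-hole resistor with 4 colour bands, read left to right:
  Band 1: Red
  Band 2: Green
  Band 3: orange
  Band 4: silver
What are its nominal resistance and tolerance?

25000 Ω ±10%

Red → 2 (first significant figure)
Green → 5 (second significant figure)
Orange → ×10^3 multiplier
Silver → ±10% tolerance
25 × 1000 = 25000 Ω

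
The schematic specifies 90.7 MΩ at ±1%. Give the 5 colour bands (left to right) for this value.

90700000 Ω = 907 × 10^5.
9 → white
0 → black
7 → violet
Multiplier 10^5 → green.
±1% tolerance → brown.

white, black, violet, green, brown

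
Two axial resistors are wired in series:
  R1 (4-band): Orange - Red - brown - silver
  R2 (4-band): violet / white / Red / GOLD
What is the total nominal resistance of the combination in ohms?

8220 Ω

R1: orange, red → 32; brown ×10 → 320 Ω.
R2: violet, white → 79; red ×10^2 → 7900 Ω.
Series: 320 + 7900 = 8220 Ω.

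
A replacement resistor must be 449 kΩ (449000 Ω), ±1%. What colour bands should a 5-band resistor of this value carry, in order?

yellow, yellow, white, orange, brown

449000 Ω = 449 × 10^3.
4 → yellow
4 → yellow
9 → white
Multiplier 10^3 → orange.
±1% tolerance → brown.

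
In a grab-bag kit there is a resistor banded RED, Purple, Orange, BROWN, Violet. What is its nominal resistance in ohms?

2730 Ω

Red → 2 (first significant figure)
Violet → 7 (second significant figure)
Orange → 3 (third significant figure)
Brown → ×10 multiplier
273 × 10 = 2730 Ω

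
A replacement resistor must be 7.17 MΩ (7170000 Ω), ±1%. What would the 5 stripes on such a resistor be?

7170000 Ω = 717 × 10^4.
7 → violet
1 → brown
7 → violet
Multiplier 10^4 → yellow.
±1% tolerance → brown.

violet, brown, violet, yellow, brown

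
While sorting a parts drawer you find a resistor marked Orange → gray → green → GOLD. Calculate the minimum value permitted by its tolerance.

3610000 Ω

Orange → 3 (first significant figure)
Grey → 8 (second significant figure)
Green → ×10^5 multiplier
Gold → ±5% tolerance
38 × 100000 = 3800000 Ω
Minimum = 3800000 × (1 − 5/100) = 3610000 Ω.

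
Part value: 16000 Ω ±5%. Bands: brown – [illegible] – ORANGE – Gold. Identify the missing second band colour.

16000 Ω = 16 × 10^3.
The second band gives digit 6 of the significand, and 6 is blue.

blue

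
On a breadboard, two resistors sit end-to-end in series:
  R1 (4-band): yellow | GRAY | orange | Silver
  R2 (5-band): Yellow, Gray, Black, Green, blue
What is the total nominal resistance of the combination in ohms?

48048000 Ω

R1: yellow, grey → 48; orange ×10^3 → 48000 Ω.
R2: yellow, grey, black → 480; green ×10^5 → 48000000 Ω.
Series: 48000 + 48000000 = 48048000 Ω.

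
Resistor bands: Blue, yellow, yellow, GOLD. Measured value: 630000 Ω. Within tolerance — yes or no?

yes

Blue → 6 (first significant figure)
Yellow → 4 (second significant figure)
Yellow → ×10^4 multiplier
Gold → ±5% tolerance
64 × 10000 = 640000 Ω
Allowed range: 608000 Ω to 672000 Ω.
630000 Ω lies inside that range.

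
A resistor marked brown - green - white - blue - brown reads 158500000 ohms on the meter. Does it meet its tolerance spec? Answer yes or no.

Brown → 1 (first significant figure)
Green → 5 (second significant figure)
White → 9 (third significant figure)
Blue → ×10^6 multiplier
Brown → ±1% tolerance
159 × 1000000 = 159000000 Ω
Allowed range: 157410000 Ω to 160590000 Ω.
158500000 ohms lies inside that range.

yes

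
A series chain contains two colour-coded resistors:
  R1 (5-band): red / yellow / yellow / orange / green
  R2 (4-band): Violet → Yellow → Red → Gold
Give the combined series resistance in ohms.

R1: red, yellow, yellow → 244; orange ×10^3 → 244000 Ω.
R2: violet, yellow → 74; red ×10^2 → 7400 Ω.
Series: 244000 + 7400 = 251400 Ω.

251400 Ω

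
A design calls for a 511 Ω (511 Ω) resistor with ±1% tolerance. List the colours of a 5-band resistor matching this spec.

green, brown, brown, black, brown

511 Ω = 511 × 10^0.
5 → green
1 → brown
1 → brown
Multiplier 10^0 → black.
±1% tolerance → brown.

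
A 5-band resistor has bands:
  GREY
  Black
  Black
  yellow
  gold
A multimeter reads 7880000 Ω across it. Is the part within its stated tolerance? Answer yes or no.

yes

Grey → 8 (first significant figure)
Black → 0 (second significant figure)
Black → 0 (third significant figure)
Yellow → ×10^4 multiplier
Gold → ±5% tolerance
800 × 10000 = 8000000 Ω
Allowed range: 7600000 Ω to 8400000 Ω.
7880000 Ω lies inside that range.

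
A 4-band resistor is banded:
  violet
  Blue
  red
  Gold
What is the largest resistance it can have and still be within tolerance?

Violet → 7 (first significant figure)
Blue → 6 (second significant figure)
Red → ×10^2 multiplier
Gold → ±5% tolerance
76 × 100 = 7600 Ω
Largest = 7600 × (1 + 5/100) = 7980 Ω.

7980 Ω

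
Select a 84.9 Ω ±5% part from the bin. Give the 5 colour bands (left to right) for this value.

84.9 Ω = 849 × 10^-1.
8 → grey
4 → yellow
9 → white
Multiplier 10^-1 → gold.
±5% tolerance → gold.

grey, yellow, white, gold, gold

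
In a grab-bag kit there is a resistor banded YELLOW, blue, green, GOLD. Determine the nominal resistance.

Yellow → 4 (first significant figure)
Blue → 6 (second significant figure)
Green → ×10^5 multiplier
46 × 100000 = 4600000 Ω

4600000 Ω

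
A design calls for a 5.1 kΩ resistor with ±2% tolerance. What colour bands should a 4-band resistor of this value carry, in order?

green, brown, red, red

5100 Ω = 51 × 10^2.
5 → green
1 → brown
Multiplier 10^2 → red.
±2% tolerance → red.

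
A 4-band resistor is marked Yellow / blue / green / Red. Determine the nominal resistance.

4600000 Ω

Yellow → 4 (first significant figure)
Blue → 6 (second significant figure)
Green → ×10^5 multiplier
46 × 100000 = 4600000 Ω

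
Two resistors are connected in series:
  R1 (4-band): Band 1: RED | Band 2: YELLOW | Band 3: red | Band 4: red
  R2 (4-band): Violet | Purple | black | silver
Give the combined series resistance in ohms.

2477 Ω

R1: red, yellow → 24; red ×10^2 → 2400 Ω.
R2: violet, violet → 77; black ×1 → 77 Ω.
Series: 2400 + 77 = 2477 Ω.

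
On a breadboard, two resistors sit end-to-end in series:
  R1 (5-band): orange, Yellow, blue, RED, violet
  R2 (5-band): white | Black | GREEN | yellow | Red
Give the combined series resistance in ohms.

R1: orange, yellow, blue → 346; red ×10^2 → 34600 Ω.
R2: white, black, green → 905; yellow ×10^4 → 9050000 Ω.
Series: 34600 + 9050000 = 9084600 Ω.

9084600 Ω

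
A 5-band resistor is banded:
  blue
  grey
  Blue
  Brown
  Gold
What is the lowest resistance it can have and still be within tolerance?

6517 Ω

Blue → 6 (first significant figure)
Grey → 8 (second significant figure)
Blue → 6 (third significant figure)
Brown → ×10 multiplier
Gold → ±5% tolerance
686 × 10 = 6860 Ω
Lowest = 6860 × (1 − 5/100) = 6517 Ω.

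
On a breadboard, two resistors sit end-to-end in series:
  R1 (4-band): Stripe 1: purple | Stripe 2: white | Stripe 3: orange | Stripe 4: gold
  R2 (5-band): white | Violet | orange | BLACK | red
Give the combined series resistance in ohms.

R1: violet, white → 79; orange ×10^3 → 79000 Ω.
R2: white, violet, orange → 973; black ×1 → 973 Ω.
Series: 79000 + 973 = 79973 Ω.

79973 Ω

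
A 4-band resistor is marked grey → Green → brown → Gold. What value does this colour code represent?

Grey → 8 (first significant figure)
Green → 5 (second significant figure)
Brown → ×10 multiplier
85 × 10 = 850 Ω

850 Ω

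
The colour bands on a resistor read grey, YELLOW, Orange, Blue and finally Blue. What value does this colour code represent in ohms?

843000000 Ω

Grey → 8 (first significant figure)
Yellow → 4 (second significant figure)
Orange → 3 (third significant figure)
Blue → ×10^6 multiplier
843 × 1000000 = 843000000 Ω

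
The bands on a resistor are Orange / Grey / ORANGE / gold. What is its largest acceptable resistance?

39900 Ω

Orange → 3 (first significant figure)
Grey → 8 (second significant figure)
Orange → ×10^3 multiplier
Gold → ±5% tolerance
38 × 1000 = 38000 Ω
Largest = 38000 × (1 + 5/100) = 39900 Ω.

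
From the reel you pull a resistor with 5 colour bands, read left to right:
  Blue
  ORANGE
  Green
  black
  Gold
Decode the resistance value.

Blue → 6 (first significant figure)
Orange → 3 (second significant figure)
Green → 5 (third significant figure)
Black → ×1 multiplier
635 × 1 = 635 Ω

635 Ω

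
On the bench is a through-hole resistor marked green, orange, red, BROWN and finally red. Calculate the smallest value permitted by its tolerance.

5213.6 Ω

Green → 5 (first significant figure)
Orange → 3 (second significant figure)
Red → 2 (third significant figure)
Brown → ×10 multiplier
Red → ±2% tolerance
532 × 10 = 5320 Ω
Smallest = 5320 × (1 − 2/100) = 5213.6 Ω.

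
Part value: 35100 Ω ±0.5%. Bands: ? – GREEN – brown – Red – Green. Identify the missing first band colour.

35100 Ω = 351 × 10^2.
The first band gives digit 3 of the significand, and 3 is orange.

orange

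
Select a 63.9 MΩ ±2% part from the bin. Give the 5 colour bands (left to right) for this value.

63900000 Ω = 639 × 10^5.
6 → blue
3 → orange
9 → white
Multiplier 10^5 → green.
±2% tolerance → red.

blue, orange, white, green, red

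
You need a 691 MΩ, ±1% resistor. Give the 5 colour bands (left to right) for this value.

blue, white, brown, blue, brown

691000000 Ω = 691 × 10^6.
6 → blue
9 → white
1 → brown
Multiplier 10^6 → blue.
±1% tolerance → brown.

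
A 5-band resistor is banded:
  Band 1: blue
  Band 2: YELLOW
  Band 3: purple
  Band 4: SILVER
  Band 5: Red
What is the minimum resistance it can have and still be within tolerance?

Blue → 6 (first significant figure)
Yellow → 4 (second significant figure)
Violet → 7 (third significant figure)
Silver → ×0.01 multiplier
Red → ±2% tolerance
647 × 0.01 = 6.47 Ω
Minimum = 6.47 × (1 − 2/100) = 6.3406 Ω.

6.3406 Ω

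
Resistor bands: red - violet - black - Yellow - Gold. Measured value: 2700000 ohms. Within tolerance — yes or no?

Red → 2 (first significant figure)
Violet → 7 (second significant figure)
Black → 0 (third significant figure)
Yellow → ×10^4 multiplier
Gold → ±5% tolerance
270 × 10000 = 2700000 Ω
Allowed range: 2565000 Ω to 2835000 Ω.
2700000 ohms lies inside that range.

yes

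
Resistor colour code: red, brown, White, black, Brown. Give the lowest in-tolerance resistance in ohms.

Red → 2 (first significant figure)
Brown → 1 (second significant figure)
White → 9 (third significant figure)
Black → ×1 multiplier
Brown → ±1% tolerance
219 × 1 = 219 Ω
Lowest = 219 × (1 − 1/100) = 216.81 Ω.

216.81 Ω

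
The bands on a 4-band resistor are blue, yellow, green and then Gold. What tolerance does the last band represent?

The last band, gold, is the tolerance band.
Gold corresponds to ±5%.

±5%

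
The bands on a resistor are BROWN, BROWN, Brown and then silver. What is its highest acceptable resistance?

Brown → 1 (first significant figure)
Brown → 1 (second significant figure)
Brown → ×10 multiplier
Silver → ±10% tolerance
11 × 10 = 110 Ω
Highest = 110 × (1 + 10/100) = 121 Ω.

121 Ω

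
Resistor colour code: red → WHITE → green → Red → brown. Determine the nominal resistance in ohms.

29500 Ω

Red → 2 (first significant figure)
White → 9 (second significant figure)
Green → 5 (third significant figure)
Red → ×10^2 multiplier
295 × 100 = 29500 Ω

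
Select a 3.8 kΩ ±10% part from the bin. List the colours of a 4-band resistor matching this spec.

orange, grey, red, silver

3800 Ω = 38 × 10^2.
3 → orange
8 → grey
Multiplier 10^2 → red.
±10% tolerance → silver.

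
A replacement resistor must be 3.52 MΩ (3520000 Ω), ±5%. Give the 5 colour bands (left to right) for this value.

3520000 Ω = 352 × 10^4.
3 → orange
5 → green
2 → red
Multiplier 10^4 → yellow.
±5% tolerance → gold.

orange, green, red, yellow, gold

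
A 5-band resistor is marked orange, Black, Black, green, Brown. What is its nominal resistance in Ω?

Orange → 3 (first significant figure)
Black → 0 (second significant figure)
Black → 0 (third significant figure)
Green → ×10^5 multiplier
300 × 100000 = 30000000 Ω

30000000 Ω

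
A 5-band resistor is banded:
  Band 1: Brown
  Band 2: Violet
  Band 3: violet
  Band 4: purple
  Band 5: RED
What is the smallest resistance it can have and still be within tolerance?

1734600000 Ω

Brown → 1 (first significant figure)
Violet → 7 (second significant figure)
Violet → 7 (third significant figure)
Violet → ×10^7 multiplier
Red → ±2% tolerance
177 × 10000000 = 1770000000 Ω
Smallest = 1770000000 × (1 − 2/100) = 1734600000 Ω.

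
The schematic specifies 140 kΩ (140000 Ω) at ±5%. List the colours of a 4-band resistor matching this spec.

brown, yellow, yellow, gold

140000 Ω = 14 × 10^4.
1 → brown
4 → yellow
Multiplier 10^4 → yellow.
±5% tolerance → gold.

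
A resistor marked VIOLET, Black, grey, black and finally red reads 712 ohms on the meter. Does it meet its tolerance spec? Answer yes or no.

Violet → 7 (first significant figure)
Black → 0 (second significant figure)
Grey → 8 (third significant figure)
Black → ×1 multiplier
Red → ±2% tolerance
708 × 1 = 708 Ω
Allowed range: 693.84 Ω to 722.16 Ω.
712 ohms lies inside that range.

yes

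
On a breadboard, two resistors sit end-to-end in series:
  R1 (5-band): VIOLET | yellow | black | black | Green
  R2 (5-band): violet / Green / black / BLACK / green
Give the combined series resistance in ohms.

R1: violet, yellow, black → 740; black ×1 → 740 Ω.
R2: violet, green, black → 750; black ×1 → 750 Ω.
Series: 740 + 750 = 1490 Ω.

1490 Ω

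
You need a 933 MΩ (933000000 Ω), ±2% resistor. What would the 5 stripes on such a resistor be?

933000000 Ω = 933 × 10^6.
9 → white
3 → orange
3 → orange
Multiplier 10^6 → blue.
±2% tolerance → red.

white, orange, orange, blue, red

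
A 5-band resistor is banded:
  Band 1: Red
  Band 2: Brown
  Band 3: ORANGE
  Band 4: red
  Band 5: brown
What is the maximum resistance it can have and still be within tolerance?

Red → 2 (first significant figure)
Brown → 1 (second significant figure)
Orange → 3 (third significant figure)
Red → ×10^2 multiplier
Brown → ±1% tolerance
213 × 100 = 21300 Ω
Maximum = 21300 × (1 + 1/100) = 21513 Ω.

21513 Ω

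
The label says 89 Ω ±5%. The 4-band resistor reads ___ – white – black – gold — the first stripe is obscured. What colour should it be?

grey

89 Ω = 89 × 10^0.
The first band gives digit 8 of the significand, and 8 is grey.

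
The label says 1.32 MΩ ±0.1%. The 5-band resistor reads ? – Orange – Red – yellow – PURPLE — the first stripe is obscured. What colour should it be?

1320000 Ω = 132 × 10^4.
The first band gives digit 1 of the significand, and 1 is brown.

brown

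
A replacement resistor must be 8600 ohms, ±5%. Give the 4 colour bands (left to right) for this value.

8600 Ω = 86 × 10^2.
8 → grey
6 → blue
Multiplier 10^2 → red.
±5% tolerance → gold.

grey, blue, red, gold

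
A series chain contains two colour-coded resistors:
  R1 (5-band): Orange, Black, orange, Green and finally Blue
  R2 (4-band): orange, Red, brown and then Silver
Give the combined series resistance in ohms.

R1: orange, black, orange → 303; green ×10^5 → 30300000 Ω.
R2: orange, red → 32; brown ×10 → 320 Ω.
Series: 30300000 + 320 = 30300320 Ω.

30300320 Ω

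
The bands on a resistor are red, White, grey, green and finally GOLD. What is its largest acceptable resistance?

Red → 2 (first significant figure)
White → 9 (second significant figure)
Grey → 8 (third significant figure)
Green → ×10^5 multiplier
Gold → ±5% tolerance
298 × 100000 = 29800000 Ω
Largest = 29800000 × (1 + 5/100) = 31290000 Ω.

31290000 Ω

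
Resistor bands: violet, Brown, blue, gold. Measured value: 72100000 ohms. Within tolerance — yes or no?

Violet → 7 (first significant figure)
Brown → 1 (second significant figure)
Blue → ×10^6 multiplier
Gold → ±5% tolerance
71 × 1000000 = 71000000 Ω
Allowed range: 67450000 Ω to 74550000 Ω.
72100000 ohms lies inside that range.

yes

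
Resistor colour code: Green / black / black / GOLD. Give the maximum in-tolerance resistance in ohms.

Green → 5 (first significant figure)
Black → 0 (second significant figure)
Black → ×1 multiplier
Gold → ±5% tolerance
50 × 1 = 50 Ω
Maximum = 50 × (1 + 5/100) = 52.5 Ω.

52.5 Ω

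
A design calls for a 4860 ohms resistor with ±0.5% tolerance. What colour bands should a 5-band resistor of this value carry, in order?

4860 Ω = 486 × 10^1.
4 → yellow
8 → grey
6 → blue
Multiplier 10^1 → brown.
±0.5% tolerance → green.

yellow, grey, blue, brown, green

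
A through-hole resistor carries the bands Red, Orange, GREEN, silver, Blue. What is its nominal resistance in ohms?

2.35 Ω

Red → 2 (first significant figure)
Orange → 3 (second significant figure)
Green → 5 (third significant figure)
Silver → ×0.01 multiplier
235 × 0.01 = 2.35 Ω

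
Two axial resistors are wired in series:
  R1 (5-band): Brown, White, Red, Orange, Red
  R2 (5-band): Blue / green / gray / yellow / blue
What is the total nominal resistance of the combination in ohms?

6772000 Ω

R1: brown, white, red → 192; orange ×10^3 → 192000 Ω.
R2: blue, green, grey → 658; yellow ×10^4 → 6580000 Ω.
Series: 192000 + 6580000 = 6772000 Ω.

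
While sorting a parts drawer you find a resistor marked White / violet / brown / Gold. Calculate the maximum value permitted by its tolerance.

1018.5 Ω

White → 9 (first significant figure)
Violet → 7 (second significant figure)
Brown → ×10 multiplier
Gold → ±5% tolerance
97 × 10 = 970 Ω
Maximum = 970 × (1 + 5/100) = 1018.5 Ω.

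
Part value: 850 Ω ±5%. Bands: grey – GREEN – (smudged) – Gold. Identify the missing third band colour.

brown

850 Ω = 85 × 10^1.
The third band is the multiplier, 10^1, which is brown.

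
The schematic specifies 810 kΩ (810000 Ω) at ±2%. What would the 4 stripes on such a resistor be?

grey, brown, yellow, red

810000 Ω = 81 × 10^4.
8 → grey
1 → brown
Multiplier 10^4 → yellow.
±2% tolerance → red.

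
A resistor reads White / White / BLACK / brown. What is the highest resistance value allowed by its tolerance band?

99.99 Ω

White → 9 (first significant figure)
White → 9 (second significant figure)
Black → ×1 multiplier
Brown → ±1% tolerance
99 × 1 = 99 Ω
Highest = 99 × (1 + 1/100) = 99.99 Ω.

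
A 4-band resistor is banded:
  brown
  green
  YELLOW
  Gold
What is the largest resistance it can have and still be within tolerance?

157500 Ω

Brown → 1 (first significant figure)
Green → 5 (second significant figure)
Yellow → ×10^4 multiplier
Gold → ±5% tolerance
15 × 10000 = 150000 Ω
Largest = 150000 × (1 + 5/100) = 157500 Ω.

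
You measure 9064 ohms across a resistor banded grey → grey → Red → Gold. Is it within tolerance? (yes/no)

yes

Grey → 8 (first significant figure)
Grey → 8 (second significant figure)
Red → ×10^2 multiplier
Gold → ±5% tolerance
88 × 100 = 8800 Ω
Allowed range: 8360 Ω to 9240 Ω.
9064 ohms lies inside that range.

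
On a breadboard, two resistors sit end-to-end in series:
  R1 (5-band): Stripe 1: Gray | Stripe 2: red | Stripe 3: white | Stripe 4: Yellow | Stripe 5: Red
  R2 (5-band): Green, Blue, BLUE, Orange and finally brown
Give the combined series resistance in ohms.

R1: grey, red, white → 829; yellow ×10^4 → 8290000 Ω.
R2: green, blue, blue → 566; orange ×10^3 → 566000 Ω.
Series: 8290000 + 566000 = 8856000 Ω.

8856000 Ω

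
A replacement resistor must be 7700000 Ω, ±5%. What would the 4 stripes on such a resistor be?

violet, violet, green, gold

7700000 Ω = 77 × 10^5.
7 → violet
7 → violet
Multiplier 10^5 → green.
±5% tolerance → gold.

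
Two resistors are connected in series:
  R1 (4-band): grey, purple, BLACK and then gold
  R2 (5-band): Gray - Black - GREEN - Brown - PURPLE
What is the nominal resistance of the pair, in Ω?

8137 Ω

R1: grey, violet → 87; black ×1 → 87 Ω.
R2: grey, black, green → 805; brown ×10 → 8050 Ω.
Series: 87 + 8050 = 8137 Ω.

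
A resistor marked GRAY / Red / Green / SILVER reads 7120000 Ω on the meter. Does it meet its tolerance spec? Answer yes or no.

Grey → 8 (first significant figure)
Red → 2 (second significant figure)
Green → ×10^5 multiplier
Silver → ±10% tolerance
82 × 100000 = 8200000 Ω
Allowed range: 7380000 Ω to 9020000 Ω.
7120000 Ω lies outside that range.

no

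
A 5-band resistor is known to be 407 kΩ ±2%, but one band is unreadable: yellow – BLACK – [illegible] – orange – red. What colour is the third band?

407000 Ω = 407 × 10^3.
The third band gives digit 7 of the significand, and 7 is violet.

violet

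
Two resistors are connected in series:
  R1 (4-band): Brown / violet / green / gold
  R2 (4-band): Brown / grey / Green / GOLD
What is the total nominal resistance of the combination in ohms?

3500000 Ω

R1: brown, violet → 17; green ×10^5 → 1700000 Ω.
R2: brown, grey → 18; green ×10^5 → 1800000 Ω.
Series: 1700000 + 1800000 = 3500000 Ω.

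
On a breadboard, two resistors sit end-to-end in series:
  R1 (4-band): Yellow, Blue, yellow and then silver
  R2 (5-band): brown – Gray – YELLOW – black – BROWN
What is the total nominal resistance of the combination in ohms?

460184 Ω

R1: yellow, blue → 46; yellow ×10^4 → 460000 Ω.
R2: brown, grey, yellow → 184; black ×1 → 184 Ω.
Series: 460000 + 184 = 460184 Ω.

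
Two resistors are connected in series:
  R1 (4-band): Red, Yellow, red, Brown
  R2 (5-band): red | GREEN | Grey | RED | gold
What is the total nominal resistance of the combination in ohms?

R1: red, yellow → 24; red ×10^2 → 2400 Ω.
R2: red, green, grey → 258; red ×10^2 → 25800 Ω.
Series: 2400 + 25800 = 28200 Ω.

28200 Ω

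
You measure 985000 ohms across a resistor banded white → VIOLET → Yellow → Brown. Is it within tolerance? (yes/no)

White → 9 (first significant figure)
Violet → 7 (second significant figure)
Yellow → ×10^4 multiplier
Brown → ±1% tolerance
97 × 10000 = 970000 Ω
Allowed range: 960300 Ω to 979700 Ω.
985000 ohms lies outside that range.

no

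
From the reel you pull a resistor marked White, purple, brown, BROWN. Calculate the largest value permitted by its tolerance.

White → 9 (first significant figure)
Violet → 7 (second significant figure)
Brown → ×10 multiplier
Brown → ±1% tolerance
97 × 10 = 970 Ω
Largest = 970 × (1 + 1/100) = 979.7 Ω.

979.7 Ω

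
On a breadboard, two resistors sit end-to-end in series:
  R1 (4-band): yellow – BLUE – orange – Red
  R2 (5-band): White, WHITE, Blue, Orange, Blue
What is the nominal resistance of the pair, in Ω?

1042000 Ω

R1: yellow, blue → 46; orange ×10^3 → 46000 Ω.
R2: white, white, blue → 996; orange ×10^3 → 996000 Ω.
Series: 46000 + 996000 = 1042000 Ω.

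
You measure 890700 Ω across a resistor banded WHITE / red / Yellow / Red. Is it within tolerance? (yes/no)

White → 9 (first significant figure)
Red → 2 (second significant figure)
Yellow → ×10^4 multiplier
Red → ±2% tolerance
92 × 10000 = 920000 Ω
Allowed range: 901600 Ω to 938400 Ω.
890700 Ω lies outside that range.

no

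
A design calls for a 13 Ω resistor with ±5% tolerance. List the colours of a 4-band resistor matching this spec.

brown, orange, black, gold

13 Ω = 13 × 10^0.
1 → brown
3 → orange
Multiplier 10^0 → black.
±5% tolerance → gold.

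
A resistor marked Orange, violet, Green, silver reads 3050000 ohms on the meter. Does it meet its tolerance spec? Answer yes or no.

no

Orange → 3 (first significant figure)
Violet → 7 (second significant figure)
Green → ×10^5 multiplier
Silver → ±10% tolerance
37 × 100000 = 3700000 Ω
Allowed range: 3330000 Ω to 4070000 Ω.
3050000 ohms lies outside that range.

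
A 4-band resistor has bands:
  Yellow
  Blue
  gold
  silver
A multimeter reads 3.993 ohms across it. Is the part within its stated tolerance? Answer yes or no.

no

Yellow → 4 (first significant figure)
Blue → 6 (second significant figure)
Gold → ×0.1 multiplier
Silver → ±10% tolerance
46 × 0.1 = 4.6 Ω
Allowed range: 4.14 Ω to 5.06 Ω.
3.993 ohms lies outside that range.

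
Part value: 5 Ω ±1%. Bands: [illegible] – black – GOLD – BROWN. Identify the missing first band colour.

5 Ω = 50 × 10^-1.
The first band gives digit 5 of the significand, and 5 is green.

green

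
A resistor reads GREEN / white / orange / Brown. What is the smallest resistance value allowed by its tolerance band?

Green → 5 (first significant figure)
White → 9 (second significant figure)
Orange → ×10^3 multiplier
Brown → ±1% tolerance
59 × 1000 = 59000 Ω
Smallest = 59000 × (1 − 1/100) = 58410 Ω.

58410 Ω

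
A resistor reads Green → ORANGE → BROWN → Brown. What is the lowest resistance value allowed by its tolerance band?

Green → 5 (first significant figure)
Orange → 3 (second significant figure)
Brown → ×10 multiplier
Brown → ±1% tolerance
53 × 10 = 530 Ω
Lowest = 530 × (1 − 1/100) = 524.7 Ω.

524.7 Ω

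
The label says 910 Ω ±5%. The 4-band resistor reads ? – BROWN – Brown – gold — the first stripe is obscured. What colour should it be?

910 Ω = 91 × 10^1.
The first band gives digit 9 of the significand, and 9 is white.

white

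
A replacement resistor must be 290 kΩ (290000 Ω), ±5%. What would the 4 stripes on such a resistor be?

red, white, yellow, gold

290000 Ω = 29 × 10^4.
2 → red
9 → white
Multiplier 10^4 → yellow.
±5% tolerance → gold.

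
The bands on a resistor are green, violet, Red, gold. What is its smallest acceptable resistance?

Green → 5 (first significant figure)
Violet → 7 (second significant figure)
Red → ×10^2 multiplier
Gold → ±5% tolerance
57 × 100 = 5700 Ω
Smallest = 5700 × (1 − 5/100) = 5415 Ω.

5415 Ω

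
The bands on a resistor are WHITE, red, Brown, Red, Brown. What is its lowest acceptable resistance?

91179 Ω

White → 9 (first significant figure)
Red → 2 (second significant figure)
Brown → 1 (third significant figure)
Red → ×10^2 multiplier
Brown → ±1% tolerance
921 × 100 = 92100 Ω
Lowest = 92100 × (1 − 1/100) = 91179 Ω.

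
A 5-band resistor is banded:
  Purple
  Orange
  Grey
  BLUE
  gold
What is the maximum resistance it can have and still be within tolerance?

Violet → 7 (first significant figure)
Orange → 3 (second significant figure)
Grey → 8 (third significant figure)
Blue → ×10^6 multiplier
Gold → ±5% tolerance
738 × 1000000 = 738000000 Ω
Maximum = 738000000 × (1 + 5/100) = 774900000 Ω.

774900000 Ω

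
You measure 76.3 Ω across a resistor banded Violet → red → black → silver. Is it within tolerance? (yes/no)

Violet → 7 (first significant figure)
Red → 2 (second significant figure)
Black → ×1 multiplier
Silver → ±10% tolerance
72 × 1 = 72 Ω
Allowed range: 64.8 Ω to 79.2 Ω.
76.3 Ω lies inside that range.

yes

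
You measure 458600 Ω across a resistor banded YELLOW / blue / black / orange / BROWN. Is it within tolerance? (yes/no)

yes

Yellow → 4 (first significant figure)
Blue → 6 (second significant figure)
Black → 0 (third significant figure)
Orange → ×10^3 multiplier
Brown → ±1% tolerance
460 × 1000 = 460000 Ω
Allowed range: 455400 Ω to 464600 Ω.
458600 Ω lies inside that range.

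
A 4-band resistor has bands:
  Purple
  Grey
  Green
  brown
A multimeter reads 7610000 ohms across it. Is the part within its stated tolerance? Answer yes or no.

Violet → 7 (first significant figure)
Grey → 8 (second significant figure)
Green → ×10^5 multiplier
Brown → ±1% tolerance
78 × 100000 = 7800000 Ω
Allowed range: 7722000 Ω to 7878000 Ω.
7610000 ohms lies outside that range.

no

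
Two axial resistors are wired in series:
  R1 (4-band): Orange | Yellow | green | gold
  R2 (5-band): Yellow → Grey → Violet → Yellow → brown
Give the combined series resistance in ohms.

8270000 Ω

R1: orange, yellow → 34; green ×10^5 → 3400000 Ω.
R2: yellow, grey, violet → 487; yellow ×10^4 → 4870000 Ω.
Series: 3400000 + 4870000 = 8270000 Ω.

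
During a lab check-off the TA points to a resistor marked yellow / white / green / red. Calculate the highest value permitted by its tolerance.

Yellow → 4 (first significant figure)
White → 9 (second significant figure)
Green → ×10^5 multiplier
Red → ±2% tolerance
49 × 100000 = 4900000 Ω
Highest = 4900000 × (1 + 2/100) = 4998000 Ω.

4998000 Ω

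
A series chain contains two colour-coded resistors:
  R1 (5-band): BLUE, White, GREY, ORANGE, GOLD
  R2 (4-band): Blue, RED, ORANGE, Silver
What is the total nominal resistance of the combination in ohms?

760000 Ω

R1: blue, white, grey → 698; orange ×10^3 → 698000 Ω.
R2: blue, red → 62; orange ×10^3 → 62000 Ω.
Series: 698000 + 62000 = 760000 Ω.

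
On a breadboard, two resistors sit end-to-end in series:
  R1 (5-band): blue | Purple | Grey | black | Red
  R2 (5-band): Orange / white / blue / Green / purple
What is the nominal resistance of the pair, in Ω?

R1: blue, violet, grey → 678; black ×1 → 678 Ω.
R2: orange, white, blue → 396; green ×10^5 → 39600000 Ω.
Series: 678 + 39600000 = 39600678 Ω.

39600678 Ω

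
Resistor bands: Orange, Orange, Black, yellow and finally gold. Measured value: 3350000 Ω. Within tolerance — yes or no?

yes

Orange → 3 (first significant figure)
Orange → 3 (second significant figure)
Black → 0 (third significant figure)
Yellow → ×10^4 multiplier
Gold → ±5% tolerance
330 × 10000 = 3300000 Ω
Allowed range: 3135000 Ω to 3465000 Ω.
3350000 Ω lies inside that range.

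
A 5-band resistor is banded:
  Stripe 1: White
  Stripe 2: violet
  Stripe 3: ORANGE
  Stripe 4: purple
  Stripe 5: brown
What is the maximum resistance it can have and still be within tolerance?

9827300000 Ω

White → 9 (first significant figure)
Violet → 7 (second significant figure)
Orange → 3 (third significant figure)
Violet → ×10^7 multiplier
Brown → ±1% tolerance
973 × 10000000 = 9730000000 Ω
Maximum = 9730000000 × (1 + 1/100) = 9827300000 Ω.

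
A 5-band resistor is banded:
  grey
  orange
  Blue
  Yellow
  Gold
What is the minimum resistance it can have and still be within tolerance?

Grey → 8 (first significant figure)
Orange → 3 (second significant figure)
Blue → 6 (third significant figure)
Yellow → ×10^4 multiplier
Gold → ±5% tolerance
836 × 10000 = 8360000 Ω
Minimum = 8360000 × (1 − 5/100) = 7942000 Ω.

7942000 Ω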